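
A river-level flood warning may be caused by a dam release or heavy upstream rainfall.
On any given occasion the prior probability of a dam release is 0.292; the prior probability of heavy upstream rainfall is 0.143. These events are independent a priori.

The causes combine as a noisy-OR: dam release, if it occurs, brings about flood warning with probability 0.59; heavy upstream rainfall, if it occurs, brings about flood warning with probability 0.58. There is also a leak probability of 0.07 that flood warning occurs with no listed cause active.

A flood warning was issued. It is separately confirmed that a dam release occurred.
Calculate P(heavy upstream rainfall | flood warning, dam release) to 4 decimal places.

Under noisy-OR, P(flood warning | causes) = 1 − (1−0.07)·∏(1−qᵢ) over the active causes.
P(flood warning | dam release) = 0.6187·0.857 + 0.839854·0.143 = 0.530226 + 0.120099 = 0.650325
Of this, 0.120099 comes from 0.839854·0.143 (the heavy upstream rainfall=true cases).
So P(heavy upstream rainfall | flood warning, dam release) = 0.120099/0.650325 ≈ 0.1847.

P(heavy upstream rainfall | flood warning, dam release) ≈ 0.1847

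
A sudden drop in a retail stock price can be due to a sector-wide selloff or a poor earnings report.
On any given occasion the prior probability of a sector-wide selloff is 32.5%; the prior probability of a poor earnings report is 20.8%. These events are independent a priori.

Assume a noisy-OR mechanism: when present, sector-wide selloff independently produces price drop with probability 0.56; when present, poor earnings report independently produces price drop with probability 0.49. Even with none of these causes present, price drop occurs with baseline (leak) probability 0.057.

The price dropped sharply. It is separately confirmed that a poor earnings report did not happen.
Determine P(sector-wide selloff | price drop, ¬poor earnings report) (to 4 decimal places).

P(sector-wide selloff | price drop, ¬poor earnings report) ≈ 0.8317

Under noisy-OR, P(price drop | causes) = 1 − (1−0.057)·∏(1−qᵢ) over the active causes.
For the numerator, keep only sector-wide selloff=true terms: 0.58508×0.325 = 0.190151
Denominator P(price drop | ¬poor earnings report): 0.057×0.675 + 0.58508×0.325 = 0.228626
Posterior = 0.190151 / 0.228626 ≈ 0.8317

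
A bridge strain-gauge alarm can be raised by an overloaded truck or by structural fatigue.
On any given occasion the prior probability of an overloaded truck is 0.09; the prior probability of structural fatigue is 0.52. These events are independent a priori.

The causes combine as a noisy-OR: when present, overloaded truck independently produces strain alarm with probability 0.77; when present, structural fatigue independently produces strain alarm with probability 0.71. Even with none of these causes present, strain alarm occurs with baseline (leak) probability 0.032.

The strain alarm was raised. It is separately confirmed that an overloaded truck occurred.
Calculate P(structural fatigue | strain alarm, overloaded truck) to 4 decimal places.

Under noisy-OR, P(strain alarm | causes) = 1 − (1−0.032)·∏(1−qᵢ) over the active causes.
P(strain alarm | overloaded truck) = 0.77736×0.48 + 0.935434×0.52 = 0.373133 + 0.486426 = 0.859559
Of this, 0.486426 comes from 0.935434×0.52 (the structural fatigue=true cases).
So P(structural fatigue | strain alarm, overloaded truck) = 0.486426/0.859559 ≈ 0.5659.

P(structural fatigue | strain alarm, overloaded truck) ≈ 0.5659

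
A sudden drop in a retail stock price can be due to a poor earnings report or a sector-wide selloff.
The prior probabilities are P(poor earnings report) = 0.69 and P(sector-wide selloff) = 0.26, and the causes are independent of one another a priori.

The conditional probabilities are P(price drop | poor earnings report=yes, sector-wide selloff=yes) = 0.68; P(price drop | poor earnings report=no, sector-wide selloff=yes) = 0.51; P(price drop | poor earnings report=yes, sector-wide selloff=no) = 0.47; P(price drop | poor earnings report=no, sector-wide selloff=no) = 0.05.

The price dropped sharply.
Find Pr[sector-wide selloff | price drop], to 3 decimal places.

For the numerator, keep only sector-wide selloff=true terms: 0.041106 + 0.121992 = 0.163098
The normalizing constant is 0.05×0.31×0.74 + 0.51×0.31×0.26 + 0.47×0.69×0.74 + 0.68×0.69×0.26 = 0.414550
P(sector-wide selloff | price drop) = 0.163098/0.414550 ≈ 0.393

Pr[sector-wide selloff | price drop] ≈ 0.393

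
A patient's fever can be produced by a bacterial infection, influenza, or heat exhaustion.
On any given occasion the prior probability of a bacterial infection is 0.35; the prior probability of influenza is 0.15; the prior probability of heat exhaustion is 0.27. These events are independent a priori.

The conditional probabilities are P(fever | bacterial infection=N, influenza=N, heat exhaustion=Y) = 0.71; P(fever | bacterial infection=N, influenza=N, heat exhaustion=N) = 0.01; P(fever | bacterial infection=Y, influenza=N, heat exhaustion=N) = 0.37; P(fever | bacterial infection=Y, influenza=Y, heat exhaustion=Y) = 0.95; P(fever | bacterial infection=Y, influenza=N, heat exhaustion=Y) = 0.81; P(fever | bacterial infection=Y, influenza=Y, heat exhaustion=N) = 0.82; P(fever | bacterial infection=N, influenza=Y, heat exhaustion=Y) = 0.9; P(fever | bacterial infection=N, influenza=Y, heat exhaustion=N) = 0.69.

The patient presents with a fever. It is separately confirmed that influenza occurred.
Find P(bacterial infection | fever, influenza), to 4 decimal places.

By total probability over the 4 (bacterial infection, heat exhaustion) configurations:
  P(fever | influenza) = 0.69×0.65×0.73 + 0.9×0.65×0.27 + 0.82×0.35×0.73 + 0.95×0.35×0.27
        = 0.327405 + 0.157950 + 0.209510 + 0.089775 = 0.784640
Keeping only the bacterial infection-present terms gives 0.299285, so
  P(bacterial infection | fever, influenza) = 0.299285 / 0.784640 ≈ 0.3814

P(bacterial infection | fever, influenza) ≈ 0.3814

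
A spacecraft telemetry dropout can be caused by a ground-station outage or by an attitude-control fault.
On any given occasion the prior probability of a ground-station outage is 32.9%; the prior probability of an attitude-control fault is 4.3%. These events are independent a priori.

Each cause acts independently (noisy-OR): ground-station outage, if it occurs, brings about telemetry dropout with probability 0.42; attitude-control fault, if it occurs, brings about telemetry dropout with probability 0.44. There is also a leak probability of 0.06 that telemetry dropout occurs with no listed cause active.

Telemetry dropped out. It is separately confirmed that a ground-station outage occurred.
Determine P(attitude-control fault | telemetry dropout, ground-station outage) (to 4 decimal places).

Under noisy-OR, P(telemetry dropout | causes) = 1 − (1−0.06)·∏(1−qᵢ) over the active causes.
P(telemetry dropout | ground-station outage) = 0.4548·0.957 + 0.694688·0.043 = 0.435244 + 0.029872 = 0.465116
Restricting to configurations with attitude-control fault present: 0.694688·0.043 = 0.029872.
Hence the posterior is 0.029872/0.465116 ≈ 0.0642.

P(attitude-control fault | telemetry dropout, ground-station outage) ≈ 0.0642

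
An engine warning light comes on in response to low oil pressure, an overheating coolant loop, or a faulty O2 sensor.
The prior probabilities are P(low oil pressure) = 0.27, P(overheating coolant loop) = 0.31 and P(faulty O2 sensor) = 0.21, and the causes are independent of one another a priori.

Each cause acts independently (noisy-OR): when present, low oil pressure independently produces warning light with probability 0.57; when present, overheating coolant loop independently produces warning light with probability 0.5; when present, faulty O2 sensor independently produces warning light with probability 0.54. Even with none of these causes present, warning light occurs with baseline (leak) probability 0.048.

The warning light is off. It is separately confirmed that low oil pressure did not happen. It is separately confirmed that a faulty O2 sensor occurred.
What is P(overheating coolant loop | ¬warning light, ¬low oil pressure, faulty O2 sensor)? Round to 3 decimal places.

Under noisy-OR, P(warning light | causes) = 1 − (1−0.048)·∏(1−qᵢ) over the active causes.
P(¬warning light | ¬low oil pressure, faulty O2 sensor) = 0.43792×0.69 + 0.21896×0.31 = 0.302165 + 0.067878 = 0.370043
Of this, 0.067878 comes from 0.21896×0.31 (the overheating coolant loop=true cases).
Hence the posterior is 0.067878/0.370043 ≈ 0.183.

P(overheating coolant loop | ¬warning light, ¬low oil pressure, faulty O2 sensor) ≈ 0.183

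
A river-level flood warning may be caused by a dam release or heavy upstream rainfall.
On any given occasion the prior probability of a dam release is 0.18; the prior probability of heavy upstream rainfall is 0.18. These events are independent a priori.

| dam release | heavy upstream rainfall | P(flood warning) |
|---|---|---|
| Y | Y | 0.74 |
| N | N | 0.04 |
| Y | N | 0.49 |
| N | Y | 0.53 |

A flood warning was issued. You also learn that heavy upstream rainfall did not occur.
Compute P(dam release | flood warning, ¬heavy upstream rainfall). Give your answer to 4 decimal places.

Numerator (weight on configurations with dam release): 0.49*0.18 = 0.088200
Denominator P(flood warning | ¬heavy upstream rainfall): 0.04*0.82 + 0.49*0.18 = 0.121000
Posterior = 0.088200 / 0.121000 ≈ 0.7289

P(dam release | flood warning, ¬heavy upstream rainfall) ≈ 0.7289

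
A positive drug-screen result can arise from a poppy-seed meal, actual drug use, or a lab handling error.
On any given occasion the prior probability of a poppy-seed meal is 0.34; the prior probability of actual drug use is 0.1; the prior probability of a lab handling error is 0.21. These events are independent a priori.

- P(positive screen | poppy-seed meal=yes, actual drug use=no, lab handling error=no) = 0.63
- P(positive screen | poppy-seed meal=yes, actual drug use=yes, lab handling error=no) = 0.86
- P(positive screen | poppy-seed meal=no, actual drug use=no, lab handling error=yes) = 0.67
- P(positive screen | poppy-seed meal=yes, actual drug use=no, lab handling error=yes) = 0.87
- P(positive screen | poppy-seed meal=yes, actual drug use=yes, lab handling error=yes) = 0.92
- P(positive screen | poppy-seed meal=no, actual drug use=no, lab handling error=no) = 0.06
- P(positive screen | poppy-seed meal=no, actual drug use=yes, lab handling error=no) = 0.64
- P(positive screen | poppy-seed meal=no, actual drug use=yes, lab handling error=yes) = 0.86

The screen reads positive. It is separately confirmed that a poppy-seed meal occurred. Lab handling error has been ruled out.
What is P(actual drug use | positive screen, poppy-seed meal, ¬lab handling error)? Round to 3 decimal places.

P(actual drug use | positive screen, poppy-seed meal, ¬lab handling error) ≈ 0.132

Weight on actual drug use=true, given the evidence: 0.86×0.1 = 0.086000
Denominator P(positive screen | poppy-seed meal, ¬lab handling error): 0.63×0.9 + 0.86×0.1 = 0.653000
P(actual drug use | positive screen, poppy-seed meal, ¬lab handling error) = 0.086000/0.653000 ≈ 0.132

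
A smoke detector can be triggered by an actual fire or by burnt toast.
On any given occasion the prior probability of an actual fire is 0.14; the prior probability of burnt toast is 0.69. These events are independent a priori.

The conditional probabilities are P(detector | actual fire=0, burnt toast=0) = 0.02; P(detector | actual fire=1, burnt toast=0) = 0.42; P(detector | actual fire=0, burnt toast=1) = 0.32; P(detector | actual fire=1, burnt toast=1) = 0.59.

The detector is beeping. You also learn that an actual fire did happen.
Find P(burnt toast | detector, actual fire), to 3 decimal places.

P(burnt toast | detector, actual fire) ≈ 0.758

Numerator (weight on configurations with burnt toast): 0.59·0.69 = 0.407100
Denominator P(detector | actual fire): 0.42·0.31 + 0.59·0.69 = 0.537300
P(burnt toast | detector, actual fire) = 0.407100/0.537300 ≈ 0.758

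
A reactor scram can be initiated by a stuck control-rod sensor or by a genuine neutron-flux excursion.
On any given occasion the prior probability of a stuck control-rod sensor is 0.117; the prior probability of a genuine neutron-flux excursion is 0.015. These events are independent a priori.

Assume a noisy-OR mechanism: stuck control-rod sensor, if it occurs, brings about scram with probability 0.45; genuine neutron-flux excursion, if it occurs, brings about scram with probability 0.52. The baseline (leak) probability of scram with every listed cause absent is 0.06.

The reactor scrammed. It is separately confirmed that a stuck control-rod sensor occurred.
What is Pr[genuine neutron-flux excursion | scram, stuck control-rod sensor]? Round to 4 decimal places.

Pr[genuine neutron-flux excursion | scram, stuck control-rod sensor] ≈ 0.0232

Under noisy-OR, P(scram | causes) = 1 − (1−0.06)·∏(1−qᵢ) over the active causes.
Sum P(scram|·) weighted by the priors over both values of genuine neutron-flux excursion:
  P(scram | stuck control-rod sensor) = 0.483·0.985 + 0.75184·0.015
        = 0.475755 + 0.011278 = 0.487033
Keeping only the genuine neutron-flux excursion-present terms gives 0.011278, so
  P(genuine neutron-flux excursion | scram, stuck control-rod sensor) = 0.011278 / 0.487033 ≈ 0.0232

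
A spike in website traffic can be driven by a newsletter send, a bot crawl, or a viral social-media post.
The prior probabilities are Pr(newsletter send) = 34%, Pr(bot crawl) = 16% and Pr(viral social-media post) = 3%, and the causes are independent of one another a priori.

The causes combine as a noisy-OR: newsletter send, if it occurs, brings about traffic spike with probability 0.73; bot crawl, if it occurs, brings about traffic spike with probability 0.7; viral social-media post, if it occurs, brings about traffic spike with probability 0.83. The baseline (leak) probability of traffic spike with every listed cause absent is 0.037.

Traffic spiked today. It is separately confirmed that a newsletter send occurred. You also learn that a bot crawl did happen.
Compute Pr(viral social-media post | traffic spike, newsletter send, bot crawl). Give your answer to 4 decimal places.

Under noisy-OR, P(traffic spike | causes) = 1 − (1−0.037)·∏(1−qᵢ) over the active causes.
P(traffic spike | newsletter send, bot crawl) = 0.921997·0.97 + 0.986739·0.03 = 0.894337 + 0.029602 = 0.923939
The viral social-media post-present share is 0.986739·0.03 = 0.029602.
So P(viral social-media post | traffic spike, newsletter send, bot crawl) = 0.029602/0.923939 ≈ 0.0320.

Pr(viral social-media post | traffic spike, newsletter send, bot crawl) ≈ 0.0320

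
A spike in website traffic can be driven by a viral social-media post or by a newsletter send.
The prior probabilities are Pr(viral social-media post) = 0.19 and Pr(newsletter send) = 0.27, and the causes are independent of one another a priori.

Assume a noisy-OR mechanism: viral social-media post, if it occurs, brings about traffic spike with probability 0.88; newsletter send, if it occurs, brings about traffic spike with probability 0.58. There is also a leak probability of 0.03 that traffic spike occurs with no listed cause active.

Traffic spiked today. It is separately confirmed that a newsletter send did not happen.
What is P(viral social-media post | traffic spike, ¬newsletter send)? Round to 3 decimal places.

P(viral social-media post | traffic spike, ¬newsletter send) ≈ 0.874

Under noisy-OR, P(traffic spike | causes) = 1 − (1−0.03)·∏(1−qᵢ) over the active causes.
P(traffic spike | ¬newsletter send) = 0.03·0.81 + 0.8836·0.19 = 0.024300 + 0.167884 = 0.192184
The viral social-media post-present share is 0.8836·0.19 = 0.167884.
P(viral social-media post | traffic spike, ¬newsletter send) = 0.167884 / 0.192184 ≈ 0.874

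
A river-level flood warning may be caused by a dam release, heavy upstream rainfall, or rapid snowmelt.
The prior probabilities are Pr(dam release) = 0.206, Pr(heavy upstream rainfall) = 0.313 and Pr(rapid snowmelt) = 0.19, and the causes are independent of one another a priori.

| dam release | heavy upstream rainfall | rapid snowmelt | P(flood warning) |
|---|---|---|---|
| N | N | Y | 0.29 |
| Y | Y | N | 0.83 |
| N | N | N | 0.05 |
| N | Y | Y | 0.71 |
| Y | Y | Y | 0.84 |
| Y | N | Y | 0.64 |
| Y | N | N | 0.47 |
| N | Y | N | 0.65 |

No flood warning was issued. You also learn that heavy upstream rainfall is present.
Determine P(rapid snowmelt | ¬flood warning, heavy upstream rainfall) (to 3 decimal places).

P(rapid snowmelt | ¬flood warning, heavy upstream rainfall) ≈ 0.165

Numerator (weight on configurations with rapid snowmelt): 0.043749 + 0.006262 = 0.050011
Denominator P(¬flood warning | heavy upstream rainfall): 0.35*0.794*0.81 + 0.29*0.794*0.19 + 0.17*0.206*0.81 + 0.16*0.206*0.19 = 0.303476
Posterior = 0.050011 / 0.303476 ≈ 0.165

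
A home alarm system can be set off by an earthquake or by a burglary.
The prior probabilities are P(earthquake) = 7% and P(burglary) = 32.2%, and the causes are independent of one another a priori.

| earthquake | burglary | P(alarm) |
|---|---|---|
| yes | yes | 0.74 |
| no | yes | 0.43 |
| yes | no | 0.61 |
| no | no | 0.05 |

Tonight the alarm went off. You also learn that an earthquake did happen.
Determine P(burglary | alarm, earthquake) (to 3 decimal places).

P(burglary | alarm, earthquake) ≈ 0.366

P(alarm | earthquake) = 0.61×0.678 + 0.74×0.322 = 0.413580 + 0.238280 = 0.651860
Restricting to configurations with burglary present: 0.74×0.322 = 0.238280.
So P(burglary | alarm, earthquake) = 0.238280/0.651860 ≈ 0.366.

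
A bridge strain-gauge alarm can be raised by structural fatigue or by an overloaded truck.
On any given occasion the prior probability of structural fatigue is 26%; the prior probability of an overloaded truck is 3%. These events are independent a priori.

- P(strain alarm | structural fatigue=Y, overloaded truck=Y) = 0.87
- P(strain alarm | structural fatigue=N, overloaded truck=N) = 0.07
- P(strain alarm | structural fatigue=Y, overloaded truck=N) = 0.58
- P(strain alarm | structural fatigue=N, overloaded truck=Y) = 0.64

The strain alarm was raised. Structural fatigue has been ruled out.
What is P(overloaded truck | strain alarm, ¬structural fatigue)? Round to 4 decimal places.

P(overloaded truck | strain alarm, ¬structural fatigue) ≈ 0.2204

Weight on overloaded truck=true, given the evidence: 0.64·0.03 = 0.019200
The normalizing constant is 0.07·0.97 + 0.64·0.03 = 0.087100
Posterior = 0.019200 / 0.087100 ≈ 0.2204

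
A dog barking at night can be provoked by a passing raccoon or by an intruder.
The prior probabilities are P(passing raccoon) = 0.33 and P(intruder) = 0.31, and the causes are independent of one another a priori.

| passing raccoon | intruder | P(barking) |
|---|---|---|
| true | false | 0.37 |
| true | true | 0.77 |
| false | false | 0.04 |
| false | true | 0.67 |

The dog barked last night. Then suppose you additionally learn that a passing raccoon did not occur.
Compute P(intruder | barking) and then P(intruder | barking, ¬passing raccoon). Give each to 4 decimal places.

P(barking) = 0.04*0.67*0.69 + 0.67*0.67*0.31 + 0.37*0.33*0.69 + 0.77*0.33*0.31 = 0.018492 + 0.139159 + 0.084249 + 0.078771 = 0.320671
Of this, 0.217930 comes from 0.139159 + 0.078771 (the intruder=true cases).
Hence the posterior is 0.217930/0.320671 ≈ 0.6796.

With the extra evidence:
Enumerate both values of intruder and weight by the priors:
  P(barking | ¬passing raccoon) = 0.04×0.69 + 0.67×0.31
        = 0.027600 + 0.207700 = 0.235300
Keeping only the intruder-present terms gives 0.207700, so
  P(intruder | barking, ¬passing raccoon) = 0.207700 / 0.235300 ≈ 0.8827
Ruling out passing raccoon raises the posterior on intruder — the flip side of explaining away.

P(intruder | barking) ≈ 0.6796; P(intruder | barking, ¬passing raccoon) ≈ 0.8827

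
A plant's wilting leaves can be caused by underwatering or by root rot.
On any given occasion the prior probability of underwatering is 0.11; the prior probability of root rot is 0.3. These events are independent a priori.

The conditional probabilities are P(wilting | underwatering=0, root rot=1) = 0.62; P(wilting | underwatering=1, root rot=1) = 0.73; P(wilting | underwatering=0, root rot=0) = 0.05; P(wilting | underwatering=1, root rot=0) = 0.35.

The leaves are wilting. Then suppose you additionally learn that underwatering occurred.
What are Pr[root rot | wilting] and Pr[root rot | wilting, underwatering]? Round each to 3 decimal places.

Pr[root rot | wilting] ≈ 0.765; Pr[root rot | wilting, underwatering] ≈ 0.472

Enumerate the 4 (underwatering, root rot) configurations and weight by the priors:
  P(wilting) = 0.05×0.89×0.7 + 0.62×0.89×0.3 + 0.35×0.11×0.7 + 0.73×0.11×0.3
        = 0.031150 + 0.165540 + 0.026950 + 0.024090 = 0.247730
Keeping only the root rot-present terms gives 0.189630, so
  P(root rot | wilting) = 0.189630 / 0.247730 ≈ 0.765

Now condition on the additional information:
P(wilting | underwatering) = 0.35*0.7 + 0.73*0.3 = 0.245000 + 0.219000 = 0.464000
Restricting to configurations with root rot present: 0.73*0.3 = 0.219000.
P(root rot | wilting, underwatering) = 0.219000 / 0.464000 ≈ 0.472
Conditioning on underwatering lowers the posterior on root rot: the classic explaining-away effect in a common-effect structure.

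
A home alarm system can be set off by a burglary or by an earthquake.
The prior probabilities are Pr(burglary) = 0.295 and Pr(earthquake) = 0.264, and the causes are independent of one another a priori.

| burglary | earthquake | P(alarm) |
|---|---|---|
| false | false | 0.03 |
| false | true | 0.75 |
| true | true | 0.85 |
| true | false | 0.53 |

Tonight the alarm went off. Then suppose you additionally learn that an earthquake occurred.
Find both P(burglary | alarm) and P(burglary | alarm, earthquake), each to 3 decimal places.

Enumerate the 4 (burglary, earthquake) configurations and weight by the priors:
  P(alarm) = 0.03×0.705×0.736 + 0.75×0.705×0.264 + 0.53×0.295×0.736 + 0.85×0.295×0.264
        = 0.015566 + 0.139590 + 0.115074 + 0.066198 = 0.336428
Keeping only the burglary-present terms gives 0.181272, so
  P(burglary | alarm) = 0.181272 / 0.336428 ≈ 0.539

Now also conditioning on earthquake=true:
P(alarm | earthquake) = 0.75·0.705 + 0.85·0.295 = 0.528750 + 0.250750 = 0.779500
Of this, 0.250750 comes from 0.85·0.295 (the burglary=true cases).
Hence the posterior is 0.250750/0.779500 ≈ 0.322.
This is intercausal reasoning (explaining away): once earthquake accounts for the alarm, burglary becomes less likely.

P(burglary | alarm) ≈ 0.539; P(burglary | alarm, earthquake) ≈ 0.322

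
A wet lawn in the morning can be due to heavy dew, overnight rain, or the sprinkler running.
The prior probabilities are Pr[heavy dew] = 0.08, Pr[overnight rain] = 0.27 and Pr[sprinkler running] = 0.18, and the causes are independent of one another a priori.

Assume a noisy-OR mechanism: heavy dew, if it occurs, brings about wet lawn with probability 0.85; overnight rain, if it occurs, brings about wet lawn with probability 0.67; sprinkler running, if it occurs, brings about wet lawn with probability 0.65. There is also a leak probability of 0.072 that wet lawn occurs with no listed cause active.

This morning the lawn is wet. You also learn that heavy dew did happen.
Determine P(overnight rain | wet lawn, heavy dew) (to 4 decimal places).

Under noisy-OR, P(wet lawn | causes) = 1 − (1−0.072)·∏(1−qᵢ) over the active causes.
Numerator (weight on configurations with overnight rain): 0.211230 + 0.047819 = 0.259049
The normalizing constant is 0.8608×0.73×0.82 + 0.95128×0.73×0.18 + 0.954064×0.27×0.82 + 0.983922×0.27×0.18 = 0.899322
Posterior = 0.259049 / 0.899322 ≈ 0.2880

P(overnight rain | wet lawn, heavy dew) ≈ 0.2880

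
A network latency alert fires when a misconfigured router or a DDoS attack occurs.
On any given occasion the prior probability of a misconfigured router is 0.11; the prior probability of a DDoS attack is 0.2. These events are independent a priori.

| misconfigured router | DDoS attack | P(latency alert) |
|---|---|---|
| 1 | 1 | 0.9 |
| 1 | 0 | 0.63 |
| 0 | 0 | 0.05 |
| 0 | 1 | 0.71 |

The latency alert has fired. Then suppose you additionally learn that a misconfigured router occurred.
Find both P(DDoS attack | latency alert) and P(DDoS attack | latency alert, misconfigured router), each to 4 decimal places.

Weight on DDoS attack=true, given the evidence: 0.126380 + 0.019800 = 0.146180
Denominator P(latency alert): 0.05×0.89×0.8 + 0.71×0.89×0.2 + 0.63×0.11×0.8 + 0.9×0.11×0.2 = 0.237220
P(DDoS attack | latency alert) = 0.146180/0.237220 ≈ 0.6162

With the extra evidence:
P(latency alert | misconfigured router) = 0.63*0.8 + 0.9*0.2 = 0.504000 + 0.180000 = 0.684000
The DDoS attack-present share is 0.9*0.2 = 0.180000.
Hence the posterior is 0.180000/0.684000 ≈ 0.2632.
— misconfigured router explains away the evidence for DDoS attack.

P(DDoS attack | latency alert) ≈ 0.6162; P(DDoS attack | latency alert, misconfigured router) ≈ 0.2632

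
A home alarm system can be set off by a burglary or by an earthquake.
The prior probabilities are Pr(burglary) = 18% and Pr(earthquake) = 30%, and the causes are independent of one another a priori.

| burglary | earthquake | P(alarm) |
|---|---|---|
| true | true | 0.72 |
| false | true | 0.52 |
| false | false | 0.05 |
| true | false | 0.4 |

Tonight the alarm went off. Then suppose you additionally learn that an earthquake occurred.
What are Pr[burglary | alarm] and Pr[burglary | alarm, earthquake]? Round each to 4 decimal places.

Pr[burglary | alarm] ≈ 0.3631; Pr[burglary | alarm, earthquake] ≈ 0.2331

P(alarm) = 0.05·0.82·0.7 + 0.52·0.82·0.3 + 0.4·0.18·0.7 + 0.72·0.18·0.3 = 0.028700 + 0.127920 + 0.050400 + 0.038880 = 0.245900
Restricting to configurations with burglary present: 0.050400 + 0.038880 = 0.089280.
Hence the posterior is 0.089280/0.245900 ≈ 0.3631.

Now also conditioning on earthquake=true:
P(alarm | earthquake) = 0.52*0.82 + 0.72*0.18 = 0.426400 + 0.129600 = 0.556000
The burglary-present share is 0.72*0.18 = 0.129600.
P(burglary | alarm, earthquake) = 0.129600 / 0.556000 ≈ 0.2331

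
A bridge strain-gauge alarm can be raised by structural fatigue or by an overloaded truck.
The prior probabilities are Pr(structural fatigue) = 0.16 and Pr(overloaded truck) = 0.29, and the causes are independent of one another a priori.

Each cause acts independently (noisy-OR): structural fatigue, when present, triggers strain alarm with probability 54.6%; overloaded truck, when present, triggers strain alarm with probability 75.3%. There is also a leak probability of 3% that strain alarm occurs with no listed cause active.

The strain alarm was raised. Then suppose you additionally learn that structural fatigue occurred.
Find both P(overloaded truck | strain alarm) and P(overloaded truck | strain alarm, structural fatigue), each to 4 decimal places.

P(overloaded truck | strain alarm) ≈ 0.7355; P(overloaded truck | strain alarm, structural fatigue) ≈ 0.3941

Under noisy-OR, P(strain alarm | causes) = 1 − (1−0.03)·∏(1−qᵢ) over the active causes.
Sum P(strain alarm|·) weighted by the priors over the 4 (structural fatigue, overloaded truck) configurations:
  P(strain alarm) = 0.03*0.84*0.71 + 0.76041*0.84*0.29 + 0.55962*0.16*0.71 + 0.891226*0.16*0.29
        = 0.017892 + 0.185236 + 0.063573 + 0.041353 = 0.308054
Keeping only the overloaded truck-present terms gives 0.226589, so
  P(overloaded truck | strain alarm) = 0.226589 / 0.308054 ≈ 0.7355

With the extra evidence:
For the numerator, keep only overloaded truck=true terms: 0.891226*0.29 = 0.258456
The normalizing constant is 0.55962*0.71 + 0.891226*0.29 = 0.655786
P(overloaded truck | strain alarm, structural fatigue) = 0.258456/0.655786 ≈ 0.3941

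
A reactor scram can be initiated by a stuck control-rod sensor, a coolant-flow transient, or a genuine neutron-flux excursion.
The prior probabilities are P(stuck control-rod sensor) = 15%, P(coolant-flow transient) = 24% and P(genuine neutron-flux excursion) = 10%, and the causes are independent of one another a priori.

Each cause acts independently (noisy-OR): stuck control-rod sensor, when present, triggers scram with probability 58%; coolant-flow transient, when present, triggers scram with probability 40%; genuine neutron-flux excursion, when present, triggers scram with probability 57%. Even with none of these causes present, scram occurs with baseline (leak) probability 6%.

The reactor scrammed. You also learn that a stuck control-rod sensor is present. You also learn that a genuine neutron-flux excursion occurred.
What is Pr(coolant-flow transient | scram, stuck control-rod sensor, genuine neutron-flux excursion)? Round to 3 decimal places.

Pr(coolant-flow transient | scram, stuck control-rod sensor, genuine neutron-flux excursion) ≈ 0.255

Under noisy-OR, P(scram | causes) = 1 − (1−0.06)·∏(1−qᵢ) over the active causes.
Enumerate both values of coolant-flow transient and weight by the priors:
  P(scram | stuck control-rod sensor, genuine neutron-flux excursion) = 0.830236×0.76 + 0.898142×0.24
        = 0.630979 + 0.215554 = 0.846533
Keeping only the coolant-flow transient-present terms gives 0.215554, so
  P(coolant-flow transient | scram, stuck control-rod sensor, genuine neutron-flux excursion) = 0.215554 / 0.846533 ≈ 0.255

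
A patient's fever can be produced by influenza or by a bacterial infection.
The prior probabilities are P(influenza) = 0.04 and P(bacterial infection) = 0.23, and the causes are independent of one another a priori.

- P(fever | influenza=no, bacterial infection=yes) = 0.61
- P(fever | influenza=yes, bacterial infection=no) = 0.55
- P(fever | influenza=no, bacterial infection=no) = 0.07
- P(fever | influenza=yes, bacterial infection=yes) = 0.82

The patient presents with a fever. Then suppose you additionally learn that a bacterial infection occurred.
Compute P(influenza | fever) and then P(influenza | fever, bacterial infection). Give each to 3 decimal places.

For the numerator, keep only influenza=true terms: 0.016940 + 0.007544 = 0.024484
Normalizer over all consistent configurations: 0.07×0.96×0.77 + 0.61×0.96×0.23 + 0.55×0.04×0.77 + 0.82×0.04×0.23 = 0.210916
P(influenza | fever) = 0.024484/0.210916 ≈ 0.116

Now also conditioning on bacterial infection=true:
Sum P(fever|·) weighted by the priors over both values of influenza:
  P(fever | bacterial infection) = 0.61×0.96 + 0.82×0.04
        = 0.585600 + 0.032800 = 0.618400
The terms with influenza present sum to 0.032800, so
  P(influenza | fever, bacterial infection) = 0.032800 / 0.618400 ≈ 0.053

P(influenza | fever) ≈ 0.116; P(influenza | fever, bacterial infection) ≈ 0.053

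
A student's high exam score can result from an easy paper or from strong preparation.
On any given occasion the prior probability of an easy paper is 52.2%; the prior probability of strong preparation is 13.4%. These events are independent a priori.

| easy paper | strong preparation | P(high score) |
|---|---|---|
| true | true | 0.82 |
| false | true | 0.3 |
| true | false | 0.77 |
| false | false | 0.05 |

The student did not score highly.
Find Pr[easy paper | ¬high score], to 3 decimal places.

Pr[easy paper | ¬high score] ≈ 0.210

P(¬high score) = 0.95*0.478*0.866 + 0.7*0.478*0.134 + 0.23*0.522*0.866 + 0.18*0.522*0.134 = 0.393251 + 0.044836 + 0.103972 + 0.012591 = 0.554650
Of this, 0.116563 comes from 0.103972 + 0.012591 (the easy paper=true cases).
So P(easy paper | ¬high score) = 0.116563/0.554650 ≈ 0.210.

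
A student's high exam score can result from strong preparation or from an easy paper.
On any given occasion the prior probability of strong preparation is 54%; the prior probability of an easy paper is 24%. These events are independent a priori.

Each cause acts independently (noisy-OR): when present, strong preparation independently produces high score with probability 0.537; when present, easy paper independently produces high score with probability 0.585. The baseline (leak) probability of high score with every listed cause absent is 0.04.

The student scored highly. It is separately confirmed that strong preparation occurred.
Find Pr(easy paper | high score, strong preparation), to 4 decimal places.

Under noisy-OR, P(high score | causes) = 1 − (1−0.04)·∏(1−qᵢ) over the active causes.
P(high score | strong preparation) = 0.55552·0.76 + 0.815541·0.24 = 0.422195 + 0.195730 = 0.617925
The easy paper-present share is 0.815541·0.24 = 0.195730.
So P(easy paper | high score, strong preparation) = 0.195730/0.617925 ≈ 0.3168.

Pr(easy paper | high score, strong preparation) ≈ 0.3168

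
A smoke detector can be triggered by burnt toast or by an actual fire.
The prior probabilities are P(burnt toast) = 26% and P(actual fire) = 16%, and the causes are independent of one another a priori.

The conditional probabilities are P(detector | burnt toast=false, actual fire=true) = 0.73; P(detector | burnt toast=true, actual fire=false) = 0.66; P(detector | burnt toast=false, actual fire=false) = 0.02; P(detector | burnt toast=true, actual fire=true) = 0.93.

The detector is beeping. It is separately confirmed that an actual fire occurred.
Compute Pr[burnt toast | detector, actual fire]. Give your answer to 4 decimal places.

P(detector | actual fire) = 0.73*0.74 + 0.93*0.26 = 0.540200 + 0.241800 = 0.782000
Restricting to configurations with burnt toast present: 0.93*0.26 = 0.241800.
Hence the posterior is 0.241800/0.782000 ≈ 0.3092.

Pr[burnt toast | detector, actual fire] ≈ 0.3092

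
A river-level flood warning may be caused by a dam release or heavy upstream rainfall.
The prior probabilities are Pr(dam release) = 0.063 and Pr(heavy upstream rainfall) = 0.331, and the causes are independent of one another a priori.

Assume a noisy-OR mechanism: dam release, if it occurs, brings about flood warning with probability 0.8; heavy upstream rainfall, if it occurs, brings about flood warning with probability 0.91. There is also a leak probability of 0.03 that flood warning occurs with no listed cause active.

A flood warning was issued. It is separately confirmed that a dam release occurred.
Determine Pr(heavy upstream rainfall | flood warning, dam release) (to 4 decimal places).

Under noisy-OR, P(flood warning | causes) = 1 − (1−0.03)·∏(1−qᵢ) over the active causes.
Sum P(flood warning|·) weighted by the priors over both values of heavy upstream rainfall:
  P(flood warning | dam release) = 0.806*0.669 + 0.98254*0.331
        = 0.539214 + 0.325221 = 0.864435
Keeping only the heavy upstream rainfall-present terms gives 0.325221, so
  P(heavy upstream rainfall | flood warning, dam release) = 0.325221 / 0.864435 ≈ 0.3762

Pr(heavy upstream rainfall | flood warning, dam release) ≈ 0.3762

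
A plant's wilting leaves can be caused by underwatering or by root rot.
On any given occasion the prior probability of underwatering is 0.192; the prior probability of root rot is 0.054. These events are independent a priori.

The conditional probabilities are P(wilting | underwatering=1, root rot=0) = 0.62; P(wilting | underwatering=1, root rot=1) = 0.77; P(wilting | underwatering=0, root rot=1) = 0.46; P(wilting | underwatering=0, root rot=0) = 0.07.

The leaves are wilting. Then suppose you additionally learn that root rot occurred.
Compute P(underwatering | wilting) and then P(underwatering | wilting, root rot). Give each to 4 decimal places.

P(wilting) = 0.07×0.808×0.946 + 0.46×0.808×0.054 + 0.62×0.192×0.946 + 0.77×0.192×0.054 = 0.053506 + 0.020071 + 0.112612 + 0.007983 = 0.194172
Of this, 0.120595 comes from 0.112612 + 0.007983 (the underwatering=true cases).
Hence the posterior is 0.120595/0.194172 ≈ 0.6211.

Now condition on the additional information:
For the numerator, keep only underwatering=true terms: 0.77×0.192 = 0.147840
Normalizer over all consistent configurations: 0.46×0.808 + 0.77×0.192 = 0.519520
P(underwatering | wilting, root rot) = 0.147840/0.519520 ≈ 0.2846

P(underwatering | wilting) ≈ 0.6211; P(underwatering | wilting, root rot) ≈ 0.2846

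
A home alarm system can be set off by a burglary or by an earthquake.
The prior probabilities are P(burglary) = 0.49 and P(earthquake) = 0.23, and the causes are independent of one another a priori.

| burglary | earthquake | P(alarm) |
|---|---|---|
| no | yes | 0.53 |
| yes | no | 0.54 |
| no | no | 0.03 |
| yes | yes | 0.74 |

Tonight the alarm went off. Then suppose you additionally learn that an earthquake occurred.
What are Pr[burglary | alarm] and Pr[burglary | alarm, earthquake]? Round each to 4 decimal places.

Numerator (weight on configurations with burglary): 0.203742 + 0.083398 = 0.287140
The normalizing constant is 0.03·0.51·0.77 + 0.53·0.51·0.23 + 0.54·0.49·0.77 + 0.74·0.49·0.23 = 0.361090
P(burglary | alarm) = 0.287140/0.361090 ≈ 0.7952

Now also conditioning on earthquake=true:
P(alarm | earthquake) = 0.53×0.51 + 0.74×0.49 = 0.270300 + 0.362600 = 0.632900
Of this, 0.362600 comes from 0.74×0.49 (the burglary=true cases).
P(burglary | alarm, earthquake) = 0.362600 / 0.632900 ≈ 0.5729
This is intercausal reasoning (explaining away): once earthquake accounts for the alarm, burglary becomes less likely.

Pr[burglary | alarm] ≈ 0.7952; Pr[burglary | alarm, earthquake] ≈ 0.5729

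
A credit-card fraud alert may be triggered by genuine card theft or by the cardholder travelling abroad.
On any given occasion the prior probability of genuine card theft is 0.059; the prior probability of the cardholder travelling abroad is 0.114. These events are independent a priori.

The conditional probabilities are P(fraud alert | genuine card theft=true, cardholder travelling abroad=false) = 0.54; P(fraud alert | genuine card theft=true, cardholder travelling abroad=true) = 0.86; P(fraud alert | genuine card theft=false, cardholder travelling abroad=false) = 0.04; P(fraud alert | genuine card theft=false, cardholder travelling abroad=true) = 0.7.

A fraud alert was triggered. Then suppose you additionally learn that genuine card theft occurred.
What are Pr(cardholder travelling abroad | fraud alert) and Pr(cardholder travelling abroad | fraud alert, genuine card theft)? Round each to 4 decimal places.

P(fraud alert) = 0.04·0.941·0.886 + 0.7·0.941·0.114 + 0.54·0.059·0.886 + 0.86·0.059·0.114 = 0.033349 + 0.075092 + 0.028228 + 0.005784 = 0.142453
Restricting to configurations with cardholder travelling abroad present: 0.075092 + 0.005784 = 0.080876.
Hence the posterior is 0.080876/0.142453 ≈ 0.5677.

Now also conditioning on genuine card theft=true:
P(fraud alert | genuine card theft) = 0.54·0.886 + 0.86·0.114 = 0.478440 + 0.098040 = 0.576480
Of this, 0.098040 comes from 0.86·0.114 (the cardholder travelling abroad=true cases).
P(cardholder travelling abroad | fraud alert, genuine card theft) = 0.098040 / 0.576480 ≈ 0.1701

Pr(cardholder travelling abroad | fraud alert) ≈ 0.5677; Pr(cardholder travelling abroad | fraud alert, genuine card theft) ≈ 0.1701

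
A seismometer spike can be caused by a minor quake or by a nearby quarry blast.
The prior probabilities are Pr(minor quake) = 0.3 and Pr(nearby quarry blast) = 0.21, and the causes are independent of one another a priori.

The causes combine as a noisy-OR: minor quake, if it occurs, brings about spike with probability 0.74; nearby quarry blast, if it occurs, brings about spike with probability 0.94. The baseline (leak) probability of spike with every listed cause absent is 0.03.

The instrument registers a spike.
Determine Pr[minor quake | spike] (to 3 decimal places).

Pr[minor quake | spike] ≈ 0.607

Under noisy-OR, P(spike | causes) = 1 − (1−0.03)·∏(1−qᵢ) over the active causes.
P(spike) = 0.03×0.7×0.79 + 0.9418×0.7×0.21 + 0.7478×0.3×0.79 + 0.984868×0.3×0.21 = 0.016590 + 0.138445 + 0.177229 + 0.062047 = 0.394311
The minor quake-present share is 0.177229 + 0.062047 = 0.239276.
Hence the posterior is 0.239276/0.394311 ≈ 0.607.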